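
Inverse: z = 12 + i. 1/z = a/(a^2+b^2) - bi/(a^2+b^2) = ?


|z|^2 = 144+1 = 145
1/z = (12 - 1i)/145

1/z = 0.0828 - 0.0069i


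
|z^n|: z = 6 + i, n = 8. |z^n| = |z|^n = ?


|z| = sqrt(36+1) = sqrt(37) = 6.0828
|z^8| = |z|^8 = (sqrt(37))^8 = 37^4 = 1874161

|z^8| = 1874161


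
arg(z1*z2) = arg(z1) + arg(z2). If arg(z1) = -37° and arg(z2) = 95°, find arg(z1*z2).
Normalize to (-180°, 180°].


arg(z1*z2) = -37° + 95° = 58°
Normalized to (-180°, 180°]: 58°

58°


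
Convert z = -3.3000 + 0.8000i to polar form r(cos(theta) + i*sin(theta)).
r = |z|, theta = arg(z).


r = sqrt(10.89+0.64) = sqrt(11.53) = 3.3956
theta = atan2(0.8, -3.3) = 166.3730 degrees

r = 3.3956, theta = 166.3730 degrees


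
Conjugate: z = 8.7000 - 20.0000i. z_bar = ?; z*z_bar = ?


z_bar = 8.7000 + 20.0000i
z*z_bar = 8.7^2 + (-20)^2 = 75.69 + 400 = 475.69

z_bar = 8.7000 + 20.0000i, z*z_bar = 475.69


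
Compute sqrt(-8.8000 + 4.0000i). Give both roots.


|z| = sqrt(77.44+16) = 9.6664
sqrt((|z|+a)/2) = sqrt((9.6664+(-8.8))/2) = sqrt(0.4332) = 0.6582
sqrt((|z|-a)/2) = sqrt((9.6664-(-8.8))/2) = sqrt(9.2332) = 3.0386

±(0.6582 + 3.0386i) i.e. 0.6582 + 3.0386i and -0.6582 - 3.0386i


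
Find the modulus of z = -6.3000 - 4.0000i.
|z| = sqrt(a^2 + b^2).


|z| = sqrt((-6.3)^2 + (-4)^2) = sqrt(39.69 + 16) = sqrt(55.69) = 7.4626

|z| = 7.4626


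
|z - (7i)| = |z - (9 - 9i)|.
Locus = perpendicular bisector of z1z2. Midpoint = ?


Equal distances means the locus is the perpendicular bisector of z1 and z2.
Midpoint = ((0+9)/2, (7+(-9))/2) = (4.5000, -1.0000)

Perpendicular bisector through (4.5000, -1.0000)


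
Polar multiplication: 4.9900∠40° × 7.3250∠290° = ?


r = 4.9900 * 7.3250 = 36.5518
theta = 40° + 290° = 330° = 330° (mod 360)

36.5518 cis(330°)


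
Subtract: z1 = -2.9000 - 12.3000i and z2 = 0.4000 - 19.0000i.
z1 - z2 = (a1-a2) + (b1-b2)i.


Real: -2.9 - 0.4 = -3.3
Imag: -12.3 + 19 = 6.7

-3.3000 + 6.7000i


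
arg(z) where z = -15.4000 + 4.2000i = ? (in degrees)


Re = -15.4, Im = 4.2
arg = atan2(4.2, -15.4) = 164.7449 degrees

arg(z) = 164.7449 degrees


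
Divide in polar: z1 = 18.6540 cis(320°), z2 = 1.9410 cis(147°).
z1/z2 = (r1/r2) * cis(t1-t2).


r = 18.6540 / 1.9410 = 9.6105
theta = 320° - 147° = 173° = 173° (mod 360)

9.6105 cis(173°)


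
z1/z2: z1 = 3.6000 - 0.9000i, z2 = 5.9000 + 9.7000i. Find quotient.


Conjugate of z2 = 5.9000 - 9.7000i
Numerator: (3.6000 - 0.9000i)(5.9000 - 9.7000i) = 12.5100 - 40.2300i
Denominator: 5.9^2 + 9.7^2 = 128.9
Result = (12.5100 - 40.2300i)/128.9

0.0971 - 0.3121i


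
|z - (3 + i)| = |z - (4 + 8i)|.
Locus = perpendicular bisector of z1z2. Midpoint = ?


Equal distances means the locus is the perpendicular bisector of z1 and z2.
Midpoint = ((3+4)/2, (1+8)/2) = (3.5000, 4.5000)

Perpendicular bisector through (3.5000, 4.5000)


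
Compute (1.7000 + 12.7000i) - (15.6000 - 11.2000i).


Real: 1.7 - 15.6 = -13.9
Imag: 12.7 + 11.2 = 23.9

-13.9000 + 23.9000i


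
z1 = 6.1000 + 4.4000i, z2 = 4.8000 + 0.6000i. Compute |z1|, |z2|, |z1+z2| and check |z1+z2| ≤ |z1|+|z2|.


|z1| = sqrt(6.1^2 + 4.4^2) = sqrt(56.57) = 7.5213
|z2| = sqrt(4.8^2 + 0.6^2) = sqrt(23.4) = 4.8374
z1+z2 = 10.9000 + 5.0000i
|z1+z2| = sqrt(143.81) = 11.9921
|z1|+|z2| = 7.5213 + 4.8374 = 12.3587

|z1+z2| = 11.9921 ≤ |z1|+|z2| = 12.3587 (verified)


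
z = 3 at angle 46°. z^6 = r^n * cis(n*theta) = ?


r^6 = 3^6 = 729
n*theta = 6*46° = 276° = 276° (mod 360)
a = 729*cos(276°) = 76.2012
b = 729*sin(276°) = -725.0065

729 cis(276°) = 76.2012 - 725.0065i


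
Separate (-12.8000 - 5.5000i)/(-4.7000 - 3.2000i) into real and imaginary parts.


Multiply by conjugate: (-12.8000 - 5.5000i)(-4.7000 + 3.2000i) / ((-4.7)^2 + (-3.2)^2)
Numerator real = -12.8*(-4.7) - (5.5)*(-3.2) = 77.76
Numerator imag = -5.5*(-4.7) - (-12.8)*(-3.2) = -15.11
Denominator = 32.33
Re(z) = 77.76/32.33 = 2.4052
Im(z) = -15.11/32.33 = -0.4674

Re(z) = 2.4052, Im(z) = -0.4674


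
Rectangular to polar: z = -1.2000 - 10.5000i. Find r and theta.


r = sqrt(1.44+110.25) = sqrt(111.69) = 10.5683
theta = atan2(-10.5, -1.2) = -96.5198 degrees

r = 10.5683, theta = -96.5198 degrees


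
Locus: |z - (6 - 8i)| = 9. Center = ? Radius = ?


|z - z0| = r is a circle with center z0 and radius r.
Center = (6, -8), radius = 9

Circle with center (6, -8) and radius 9


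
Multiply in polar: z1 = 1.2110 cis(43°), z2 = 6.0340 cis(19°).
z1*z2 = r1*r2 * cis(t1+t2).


r = 1.2110 * 6.0340 = 7.3072
theta = 43° + 19° = 62° = 62° (mod 360)

7.3072 cis(62°)


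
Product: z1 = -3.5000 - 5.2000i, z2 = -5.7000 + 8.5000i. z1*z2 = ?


Real = -3.5*(-5.7) - (-5.2)*8.5 = 19.95 - (-44.2) = 64.15
Imag = -3.5*8.5 - (5.7)*(-5.2) = -29.75 + 29.64 = -0.11

64.1500 - 0.1100i


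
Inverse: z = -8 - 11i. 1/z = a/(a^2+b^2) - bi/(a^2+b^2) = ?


|z|^2 = 64+121 = 185
1/z = (-8 + 11i)/185

1/z = -0.0432 + 0.0595i


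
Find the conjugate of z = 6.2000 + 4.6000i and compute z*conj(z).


z_bar = 6.2000 - 4.6000i
z*z_bar = 6.2^2 + 4.6^2 = 38.44 + 21.16 = 59.6

z_bar = 6.2000 - 4.6000i, z*z_bar = 59.6


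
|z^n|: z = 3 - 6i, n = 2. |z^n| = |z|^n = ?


|z| = sqrt(9+36) = sqrt(45) = 6.7082
|z^2| = |z|^2 = (sqrt(45))^2 = 45

|z^2| = 45


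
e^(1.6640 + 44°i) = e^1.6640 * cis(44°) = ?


e^1.6640 = 5.2804
cos(44°) = 0.71934
sin(44°) = 0.69466
Real = 5.2804*0.71934 = 3.7984
Imag = 5.2804*0.69466 = 3.6681

3.7984 + 3.6681i


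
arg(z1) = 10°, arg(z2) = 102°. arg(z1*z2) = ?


arg(z1*z2) = 10° + 102° = 112°
Normalized to (-180°, 180°]: 112°

112°


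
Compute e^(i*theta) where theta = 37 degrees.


cos(37°) = 0.7986
sin(37°) = 0.6018

e^(i*37°) = 0.7986 + 0.6018i


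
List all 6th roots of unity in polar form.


The 6th roots of unity are cis(360k/6°) for k=0..5
Angle step = 360/6 = 60°
Primitive root: cis(60°)
Primitive root = 0.5000 + 0.8660i

6 roots at angles: 0°, 60°, 120°, 180°, 240°, 300°


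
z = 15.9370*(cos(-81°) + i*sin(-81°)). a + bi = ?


a = 15.9370*cos(-81°) = 15.9370*0.156434 = 2.4931
b = 15.9370*sin(-81°) = 15.9370*(-0.98769) = -15.7408

2.4931 - 15.7408i


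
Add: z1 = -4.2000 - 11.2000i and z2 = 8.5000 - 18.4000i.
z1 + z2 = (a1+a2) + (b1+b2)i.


Real: -4.2 + 8.5 = 4.3
Imag: -11.2 - 18.4 = -29.6

4.3000 - 29.6000i


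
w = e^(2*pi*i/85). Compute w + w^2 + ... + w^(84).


With w = e^(2*pi*i/85), all 85 of the 85th roots of unity w^0 = 1, w, ..., w^(84) sum to 0: 1 + w + ... + w^(84) = (1 - w^85)/(1 - w) = 0 since w^85 = 1, w ≠ 1.
Removing the root 1: w + w^2 + ... + w^(84) = 0 - 1 = -1

Sum = -1


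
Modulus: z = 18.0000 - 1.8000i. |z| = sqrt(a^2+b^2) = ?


|z| = sqrt(18^2 + (-1.8)^2) = sqrt(324 + 3.24) = sqrt(327.24) = 18.0898

|z| = 18.0898


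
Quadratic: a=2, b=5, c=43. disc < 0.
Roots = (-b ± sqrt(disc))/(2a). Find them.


disc = 5^2 - 4*2*43 = 25 - 344 = -319
sqrt(|disc|) = sqrt(319) = 17.8606
Real part = -5/(2*2) = -1.2500
Imag part = 17.8606/(2*2) = 4.4651

-1.2500 ± 4.4651i


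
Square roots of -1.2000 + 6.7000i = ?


|z| = sqrt(1.44+44.89) = 6.8066
sqrt((|z|+a)/2) = sqrt((6.8066+(-1.2))/2) = sqrt(2.8033) = 1.6743
sqrt((|z|-a)/2) = sqrt((6.8066-(-1.2))/2) = sqrt(4.0033) = 2.0008

±(1.6743 + 2.0008i) i.e. 1.6743 + 2.0008i and -1.6743 - 2.0008i


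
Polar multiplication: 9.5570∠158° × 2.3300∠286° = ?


r = 9.5570 * 2.3300 = 22.2678
theta = 158° + 286° = 444° = 84° (mod 360)

22.2678 cis(84°)


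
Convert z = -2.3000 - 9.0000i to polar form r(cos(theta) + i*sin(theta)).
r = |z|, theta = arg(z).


r = sqrt(5.29+81) = sqrt(86.29) = 9.2892
theta = atan2(-9, -2.3) = -104.3354 degrees

r = 9.2892, theta = -104.3354 degrees


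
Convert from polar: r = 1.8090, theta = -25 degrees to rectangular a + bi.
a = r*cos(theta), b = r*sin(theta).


a = 1.8090*cos(-25°) = 1.8090*0.9063 = 1.6395
b = 1.8090*sin(-25°) = 1.8090*(-0.4226) = -0.7645

1.6395 - 0.7645i


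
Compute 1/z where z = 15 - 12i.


|z|^2 = 225+144 = 369
1/z = (15 + 12i)/369

1/z = 0.0407 + 0.0325i


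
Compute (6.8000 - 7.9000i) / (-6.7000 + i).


Conjugate of z2 = -6.7000 - i
Numerator: (6.8000 - 7.9000i)(-6.7000 - i) = -53.4600 + 46.1300i
Denominator: (-6.7)^2 + 1^2 = 45.89
Result = (-53.4600 + 46.1300i)/45.89

-1.1650 + 1.0052i


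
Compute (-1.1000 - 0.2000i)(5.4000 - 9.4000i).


Real = -1.1*5.4 - (-0.2)*(-9.4) = -5.94 - 1.88 = -7.82
Imag = -1.1*(-9.4) + 5.4*(-0.2) = 10.34 - (1.08) = 9.26

-7.8200 + 9.2600i


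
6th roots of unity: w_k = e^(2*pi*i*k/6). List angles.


The 6th roots of unity are cis(360k/6°) for k=0..5
Angle step = 360/6 = 60°
Primitive root: cis(60°)
Primitive root = 0.5000 + 0.8660i

6 roots at angles: 0°, 60°, 120°, 180°, 240°, 300°


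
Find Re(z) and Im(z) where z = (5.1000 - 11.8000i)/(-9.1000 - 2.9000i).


Multiply by conjugate: (5.1000 - 11.8000i)(-9.1000 + 2.9000i) / ((-9.1)^2 + (-2.9)^2)
Numerator real = 5.1*(-9.1) - (11.8)*(-2.9) = -12.19
Numerator imag = -11.8*(-9.1) - 5.1*(-2.9) = 122.17
Denominator = 91.22
Re(z) = -12.19/91.22 = -0.1336
Im(z) = 122.17/91.22 = 1.3393

Re(z) = -0.1336, Im(z) = 1.3393


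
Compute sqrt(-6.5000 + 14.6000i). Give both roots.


|z| = sqrt(42.25+213.16) = 15.9816
sqrt((|z|+a)/2) = sqrt((15.9816+(-6.5))/2) = sqrt(4.7408) = 2.1773
sqrt((|z|-a)/2) = sqrt((15.9816-(-6.5))/2) = sqrt(11.2408) = 3.3527

±(2.1773 + 3.3527i) i.e. 2.1773 + 3.3527i and -2.1773 - 3.3527i


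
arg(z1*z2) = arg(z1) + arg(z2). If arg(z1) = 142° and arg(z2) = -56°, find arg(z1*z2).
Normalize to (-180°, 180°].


arg(z1*z2) = 142° - 56° = 86°
Normalized to (-180°, 180°]: 86°

86°


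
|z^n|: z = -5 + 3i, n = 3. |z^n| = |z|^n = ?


|z| = sqrt(25+9) = sqrt(34) = 5.8310
|z^3| = |z|^3 = (sqrt(34))^3 = 34*sqrt(34)

|z^3| = 34*sqrt(34) ≈ 198.2524


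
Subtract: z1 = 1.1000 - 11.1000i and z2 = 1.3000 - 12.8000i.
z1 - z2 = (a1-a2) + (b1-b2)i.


Real: 1.1 - 1.3 = -0.2
Imag: -11.1 + 12.8 = 1.7

-0.2000 + 1.7000i


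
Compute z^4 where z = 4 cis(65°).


r^4 = 4^4 = 256
n*theta = 4*65° = 260° = 260° (mod 360)
a = 256*cos(260°) = -44.4539
b = 256*sin(260°) = -252.1108

256 cis(260°) = -44.4539 - 252.1108i


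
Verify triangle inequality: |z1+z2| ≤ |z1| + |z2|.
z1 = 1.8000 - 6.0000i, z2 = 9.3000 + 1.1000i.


|z1| = sqrt(1.8^2 + (-6)^2) = sqrt(39.24) = 6.2642
|z2| = sqrt(9.3^2 + 1.1^2) = sqrt(87.7) = 9.3648
z1+z2 = 11.1000 - 4.9000i
|z1+z2| = sqrt(147.22) = 12.1334
|z1|+|z2| = 6.2642 + 9.3648 = 15.6290

|z1+z2| = 12.1334 ≤ |z1|+|z2| = 15.6290 (verified)


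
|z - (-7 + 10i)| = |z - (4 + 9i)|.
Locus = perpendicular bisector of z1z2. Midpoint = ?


Equal distances means the locus is the perpendicular bisector of z1 and z2.
Midpoint = ((-7+4)/2, (10+9)/2) = (-1.5000, 9.5000)

Perpendicular bisector through (-1.5000, 9.5000)


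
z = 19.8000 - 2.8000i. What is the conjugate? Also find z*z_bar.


z_bar = 19.8000 + 2.8000i
z*z_bar = 19.8^2 + (-2.8)^2 = 392.04 + 7.84 = 399.88

z_bar = 19.8000 + 2.8000i, z*z_bar = 399.88


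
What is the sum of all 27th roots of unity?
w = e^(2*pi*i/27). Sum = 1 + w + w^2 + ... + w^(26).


The sum of all 27th roots of unity is 0.
Geometric series: (1 - w^27)/(1 - w) = (1-1)/(1-w) = 0 since w^27 = 1, w ≠ 1.
Alternatively: coefficient of z^26 in z^27 - 1 is 0.

0


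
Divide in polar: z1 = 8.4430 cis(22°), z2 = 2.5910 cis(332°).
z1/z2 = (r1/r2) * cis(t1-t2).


r = 8.4430 / 2.5910 = 3.2586
theta = 22° - 332° = -310° = 50° (mod 360)

3.2586 cis(50°)


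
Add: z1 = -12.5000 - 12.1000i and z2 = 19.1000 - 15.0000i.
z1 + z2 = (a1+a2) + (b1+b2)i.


Real: -12.5 + 19.1 = 6.6
Imag: -12.1 - 15 = -27.1

6.6000 - 27.1000i


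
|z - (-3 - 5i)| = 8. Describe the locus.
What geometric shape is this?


|z - z0| = r is a circle with center z0 and radius r.
Center = (-3, -5), radius = 8

Circle with center (-3, -5) and radius 8


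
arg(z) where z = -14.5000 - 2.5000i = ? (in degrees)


Re = -14.5, Im = -2.5
arg = atan2(-2.5, -14.5) = -170.2176 degrees

arg(z) = -170.2176 degrees


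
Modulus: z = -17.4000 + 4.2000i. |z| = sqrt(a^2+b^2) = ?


|z| = sqrt((-17.4)^2 + 4.2^2) = sqrt(302.76 + 17.64) = sqrt(320.4) = 17.8997

|z| = 17.8997


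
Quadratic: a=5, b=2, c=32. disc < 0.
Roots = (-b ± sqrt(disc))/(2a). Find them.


disc = 2^2 - 4*5*32 = 4 - 640 = -636
sqrt(|disc|) = sqrt(636) = 25.2190
Real part = -2/(2*5) = -0.2000
Imag part = 25.2190/(2*5) = 2.5219

-0.2000 ± 2.5219i


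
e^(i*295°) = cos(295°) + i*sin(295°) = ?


cos(295°) = 0.4226
sin(295°) = -0.9063

e^(i*295°) = 0.4226 - 0.9063i


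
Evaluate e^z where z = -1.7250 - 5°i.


e^-1.7250 = 0.1782
cos(-5°) = 0.9962
sin(-5°) = -0.0872
Real = 0.1782*0.9962 = 0.1775
Imag = 0.1782*(-0.0872) = -0.0155

0.1775 - 0.0155i


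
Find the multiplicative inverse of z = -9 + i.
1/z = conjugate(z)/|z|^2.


|z|^2 = 81+1 = 82
1/z = (-9 - 1i)/82

1/z = -0.1098 - 0.0122i


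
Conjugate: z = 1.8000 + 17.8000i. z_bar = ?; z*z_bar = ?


z_bar = 1.8000 - 17.8000i
z*z_bar = 1.8^2 + 17.8^2 = 3.24 + 316.84 = 320.08

z_bar = 1.8000 - 17.8000i, z*z_bar = 320.08


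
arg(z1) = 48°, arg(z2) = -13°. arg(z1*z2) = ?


arg(z1*z2) = 48° - 13° = 35°
Normalized to (-180°, 180°]: 35°

35°


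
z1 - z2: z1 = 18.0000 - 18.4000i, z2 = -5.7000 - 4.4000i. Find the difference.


Real: 18 + 5.7 = 23.7
Imag: -18.4 + 4.4 = -14

23.7000 - 14.0000i


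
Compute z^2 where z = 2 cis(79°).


r^2 = 2^2 = 4
n*theta = 2*79° = 158° = 158° (mod 360)
a = 4*cos(158°) = -3.7087
b = 4*sin(158°) = 1.4984

4 cis(158°) = -3.7087 + 1.4984i


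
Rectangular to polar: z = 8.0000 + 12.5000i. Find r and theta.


r = sqrt(64+156.25) = sqrt(220.25) = 14.8408
theta = atan2(12.5, 8) = 57.3808 degrees

r = 14.8408, theta = 57.3808 degrees


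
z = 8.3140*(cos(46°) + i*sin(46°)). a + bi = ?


a = 8.3140*cos(46°) = 8.3140*0.69466 = 5.7754
b = 8.3140*sin(46°) = 8.3140*0.71934 = 5.9806

5.7754 + 5.9806i


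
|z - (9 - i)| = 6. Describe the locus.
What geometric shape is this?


|z - z0| = r is a circle with center z0 and radius r.
Center = (9, -1), radius = 6

Circle with center (9, -1) and radius 6


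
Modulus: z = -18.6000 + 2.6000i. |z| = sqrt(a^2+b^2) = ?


|z| = sqrt((-18.6)^2 + 2.6^2) = sqrt(345.96 + 6.76) = sqrt(352.72) = 18.7808

|z| = 18.7808


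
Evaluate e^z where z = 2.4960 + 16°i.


e^2.4960 = 12.13386
cos(16°) = 0.96126
sin(16°) = 0.275637
Real = 12.13386*0.96126 = 11.6638
Imag = 12.13386*0.275637 = 3.3445

11.6638 + 3.3445i


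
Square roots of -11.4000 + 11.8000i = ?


|z| = sqrt(129.96+139.24) = 16.4073
sqrt((|z|+a)/2) = sqrt((16.4073+(-11.4))/2) = sqrt(2.5037) = 1.5823
sqrt((|z|-a)/2) = sqrt((16.4073-(-11.4))/2) = sqrt(13.9037) = 3.7288

±(1.5823 + 3.7288i) i.e. 1.5823 + 3.7288i and -1.5823 - 3.7288i


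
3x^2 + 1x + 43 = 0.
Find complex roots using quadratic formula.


disc = 1^2 - 4*3*43 = 1 - 516 = -515
sqrt(|disc|) = sqrt(515) = 22.6936
Real part = -1/(2*3) = -0.1667
Imag part = 22.6936/(2*3) = 3.7823

-0.1667 ± 3.7823i


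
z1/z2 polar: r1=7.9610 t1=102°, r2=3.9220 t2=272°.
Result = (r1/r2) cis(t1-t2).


r = 7.9610 / 3.9220 = 2.0298
theta = 102° - 272° = -170° = 190° (mod 360)

2.0298 cis(190°)


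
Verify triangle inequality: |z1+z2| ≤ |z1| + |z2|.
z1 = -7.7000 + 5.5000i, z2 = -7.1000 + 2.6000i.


|z1| = sqrt((-7.7)^2 + 5.5^2) = sqrt(89.54) = 9.4626
|z2| = sqrt((-7.1)^2 + 2.6^2) = sqrt(57.17) = 7.5611
z1+z2 = -14.8000 + 8.1000i
|z1+z2| = sqrt(284.65) = 16.8716
|z1|+|z2| = 9.4626 + 7.5611 = 17.0237

|z1+z2| = 16.8716 ≤ |z1|+|z2| = 17.0237 (verified)


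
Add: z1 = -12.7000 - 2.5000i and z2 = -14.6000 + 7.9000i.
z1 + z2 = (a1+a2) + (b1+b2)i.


Real: -12.7 - 14.6 = -27.3
Imag: -2.5 + 7.9 = 5.4

-27.3000 + 5.4000i


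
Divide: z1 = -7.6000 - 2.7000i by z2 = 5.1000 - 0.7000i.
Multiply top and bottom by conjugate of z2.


Conjugate of z2 = 5.1000 + 0.7000i
Numerator: (-7.6000 - 2.7000i)(5.1000 + 0.7000i) = -36.8700 - 19.0900i
Denominator: 5.1^2 + (-0.7)^2 = 26.5
Result = (-36.8700 - 19.0900i)/26.5

-1.3913 - 0.7204i


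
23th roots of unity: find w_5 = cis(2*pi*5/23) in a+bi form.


Angle = 360*5/23 = 78.2609°
a = cos(78.2609°) = 0.2035
b = sin(78.2609°) = 0.9791

0.2035 + 0.9791i


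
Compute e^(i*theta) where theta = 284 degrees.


cos(284°) = 0.2419
sin(284°) = -0.9703

e^(i*284°) = 0.2419 - 0.9703i


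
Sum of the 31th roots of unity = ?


The sum of all 31th roots of unity is 0.
Geometric series: (1 - w^31)/(1 - w) = (1-1)/(1-w) = 0 since w^31 = 1, w ≠ 1.
Alternatively: coefficient of z^30 in z^31 - 1 is 0.

0


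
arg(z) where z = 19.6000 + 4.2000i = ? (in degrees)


Re = 19.6, Im = 4.2
arg = atan2(4.2, 19.6) = 12.0948 degrees

arg(z) = 12.0948 degrees


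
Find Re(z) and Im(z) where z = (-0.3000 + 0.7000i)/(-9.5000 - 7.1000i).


Multiply by conjugate: (-0.3000 + 0.7000i)(-9.5000 + 7.1000i) / ((-9.5)^2 + (-7.1)^2)
Numerator real = -0.3*(-9.5) + 0.7*(-7.1) = -2.12
Numerator imag = 0.7*(-9.5) - (-0.3)*(-7.1) = -8.78
Denominator = 140.66
Re(z) = -2.12/140.66 = -0.0151
Im(z) = -8.78/140.66 = -0.0624

Re(z) = -0.0151, Im(z) = -0.0624


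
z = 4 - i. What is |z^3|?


|z| = sqrt(16+1) = sqrt(17) = 4.1231
|z^3| = |z|^3 = (sqrt(17))^3 = 17*sqrt(17)

|z^3| = 17*sqrt(17) ≈ 70.0928


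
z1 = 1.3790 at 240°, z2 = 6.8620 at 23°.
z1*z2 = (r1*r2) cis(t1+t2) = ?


r = 1.3790 * 6.8620 = 9.4627
theta = 240° + 23° = 263° = 263° (mod 360)

9.4627 cis(263°)


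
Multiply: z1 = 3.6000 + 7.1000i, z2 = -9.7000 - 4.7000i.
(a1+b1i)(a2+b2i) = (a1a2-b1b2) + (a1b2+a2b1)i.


Real = 3.6*(-9.7) - 7.1*(-4.7) = -34.92 - (-33.37) = -1.55
Imag = 3.6*(-4.7) - (9.7)*7.1 = -16.92 - (68.87) = -85.79

-1.5500 - 85.7900i


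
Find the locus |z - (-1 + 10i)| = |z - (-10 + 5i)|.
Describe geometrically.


Equal distances means the locus is the perpendicular bisector of z1 and z2.
Midpoint = ((-1+(-10))/2, (10+5)/2) = (-5.5000, 7.5000)

Perpendicular bisector through (-5.5000, 7.5000)


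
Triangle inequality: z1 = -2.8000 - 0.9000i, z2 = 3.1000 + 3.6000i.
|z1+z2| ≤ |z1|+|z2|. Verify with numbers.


|z1| = sqrt((-2.8)^2 + (-0.9)^2) = sqrt(8.65) = 2.9411
|z2| = sqrt(3.1^2 + 3.6^2) = sqrt(22.57) = 4.7508
z1+z2 = 0.3000 + 2.7000i
|z1+z2| = sqrt(7.38) = 2.7166
|z1|+|z2| = 2.9411 + 4.7508 = 7.6919

|z1+z2| = 2.7166 ≤ |z1|+|z2| = 7.6919 (verified)


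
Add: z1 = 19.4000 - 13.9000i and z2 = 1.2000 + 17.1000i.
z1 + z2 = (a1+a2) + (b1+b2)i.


Real: 19.4 + 1.2 = 20.6
Imag: -13.9 + 17.1 = 3.2

20.6000 + 3.2000i


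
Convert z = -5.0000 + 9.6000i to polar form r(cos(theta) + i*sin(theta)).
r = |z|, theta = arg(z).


r = sqrt(25+92.16) = sqrt(117.16) = 10.8240
theta = atan2(9.6, -5) = 117.5120 degrees

r = 10.8240, theta = 117.5120 degrees


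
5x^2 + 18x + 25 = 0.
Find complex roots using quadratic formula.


disc = 18^2 - 4*5*25 = 324 - 500 = -176
sqrt(|disc|) = sqrt(176) = 13.2665
Real part = -18/(2*5) = -1.8000
Imag part = 13.2665/(2*5) = 1.3266

-1.8000 ± 1.3266i


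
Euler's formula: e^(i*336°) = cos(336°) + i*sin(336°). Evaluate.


cos(336°) = 0.9135
sin(336°) = -0.4067

e^(i*336°) = 0.9135 - 0.4067i


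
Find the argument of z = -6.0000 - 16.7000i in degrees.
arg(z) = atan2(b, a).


Re = -6, Im = -16.7
arg = atan2(-16.7, -6) = -109.7624 degrees

arg(z) = -109.7624 degrees


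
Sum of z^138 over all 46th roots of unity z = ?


The roots are w_k = w^k with w = e^(2*pi*i/46), and (w^k)^138 = (w^138)^k.
So S = 1 + u + u^2 + ... + u^(45) with u = w^138.
138 = 3*46 + 0, so 138 is a multiple of 46 and u = (w^46)^3 = 1.
Every one of the 46 terms equals 1: S = 46

S = 46


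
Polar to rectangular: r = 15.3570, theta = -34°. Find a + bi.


a = 15.3570*cos(-34°) = 15.3570*0.829038 = 12.7315
b = 15.3570*sin(-34°) = 15.3570*(-0.55919) = -8.5875

12.7315 - 8.5875i


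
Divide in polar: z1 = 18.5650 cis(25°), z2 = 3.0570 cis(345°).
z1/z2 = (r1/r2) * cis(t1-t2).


r = 18.5650 / 3.0570 = 6.0729
theta = 25° - 345° = -320° = 40° (mod 360)

6.0729 cis(40°)


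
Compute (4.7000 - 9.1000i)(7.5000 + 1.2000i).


Real = 4.7*7.5 - (-9.1)*1.2 = 35.25 - (-10.92) = 46.17
Imag = 4.7*1.2 + 7.5*(-9.1) = 5.64 - (68.25) = -62.61

46.1700 - 62.6100i


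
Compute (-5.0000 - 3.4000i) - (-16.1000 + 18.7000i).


Real: -5 + 16.1 = 11.1
Imag: -3.4 - 18.7 = -22.1

11.1000 - 22.1000i


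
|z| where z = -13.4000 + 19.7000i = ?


|z| = sqrt((-13.4)^2 + 19.7^2) = sqrt(179.56 + 388.09) = sqrt(567.65) = 23.8254

|z| = 23.8254


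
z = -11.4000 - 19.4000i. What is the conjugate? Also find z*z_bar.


z_bar = -11.4000 + 19.4000i
z*z_bar = (-11.4)^2 + (-19.4)^2 = 129.96 + 376.36 = 506.32

z_bar = -11.4000 + 19.4000i, z*z_bar = 506.32


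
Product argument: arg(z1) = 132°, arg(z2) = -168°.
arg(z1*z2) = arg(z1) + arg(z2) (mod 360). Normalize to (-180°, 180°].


arg(z1*z2) = 132° - 168° = -36°
Normalized to (-180°, 180°]: -36°

-36°


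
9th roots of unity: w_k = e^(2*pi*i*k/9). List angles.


The 9th roots of unity are cis(360k/9°) for k=0..8
Angle step = 360/9 = 40°
Primitive root: cis(40°)
Primitive root = 0.7660 + 0.6428i

9 roots at angles: 0°, 40°, 80°, 120°, 160°, 200°, 240°, 280°, 320°


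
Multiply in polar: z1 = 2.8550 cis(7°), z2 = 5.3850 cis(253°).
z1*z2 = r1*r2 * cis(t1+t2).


r = 2.8550 * 5.3850 = 15.3742
theta = 7° + 253° = 260° = 260° (mod 360)

15.3742 cis(260°)


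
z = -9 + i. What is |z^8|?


|z| = sqrt(81+1) = sqrt(82) = 9.0554
|z^8| = |z|^8 = (sqrt(82))^8 = 82^4 = 45212176

|z^8| = 45212176


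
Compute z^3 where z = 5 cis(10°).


r^3 = 5^3 = 125
n*theta = 3*10° = 30° = 30° (mod 360)
a = 125*cos(30°) = 108.2532
b = 125*sin(30°) = 62.5000

125 cis(30°) = 108.2532 + 62.5000i


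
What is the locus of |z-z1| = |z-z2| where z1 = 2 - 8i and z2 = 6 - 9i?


Equal distances means the locus is the perpendicular bisector of z1 and z2.
Midpoint = ((2+6)/2, (-8+(-9))/2) = (4.0000, -8.5000)

Perpendicular bisector through (4.0000, -8.5000)


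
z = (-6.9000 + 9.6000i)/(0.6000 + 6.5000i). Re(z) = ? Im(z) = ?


Multiply by conjugate: (-6.9000 + 9.6000i)(0.6000 - 6.5000i) / (0.6^2 + 6.5^2)
Numerator real = -6.9*0.6 + 9.6*6.5 = 58.26
Numerator imag = 9.6*0.6 - (-6.9)*6.5 = 50.61
Denominator = 42.61
Re(z) = 58.26/42.61 = 1.3673
Im(z) = 50.61/42.61 = 1.1877

Re(z) = 1.3673, Im(z) = 1.1877


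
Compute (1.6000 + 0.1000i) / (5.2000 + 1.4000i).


Conjugate of z2 = 5.2000 - 1.4000i
Numerator: (1.6000 + 0.1000i)(5.2000 - 1.4000i) = 8.4600 - 1.7200i
Denominator: 5.2^2 + 1.4^2 = 29
Result = (8.4600 - 1.7200i)/29

0.2917 - 0.0593i


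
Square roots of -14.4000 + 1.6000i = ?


|z| = sqrt(207.36+2.56) = 14.4886
sqrt((|z|+a)/2) = sqrt((14.4886+(-14.4))/2) = sqrt(0.0443) = 0.2105
sqrt((|z|-a)/2) = sqrt((14.4886-(-14.4))/2) = sqrt(14.4443) = 3.8006

±(0.2105 + 3.8006i) i.e. 0.2105 + 3.8006i and -0.2105 - 3.8006i


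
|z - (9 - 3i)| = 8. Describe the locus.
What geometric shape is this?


|z - z0| = r is a circle with center z0 and radius r.
Center = (9, -3), radius = 8

Circle with center (9, -3) and radius 8


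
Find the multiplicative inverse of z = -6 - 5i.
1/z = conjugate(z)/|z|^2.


|z|^2 = 36+25 = 61
1/z = (-6 + 5i)/61

1/z = -0.0984 + 0.0820i


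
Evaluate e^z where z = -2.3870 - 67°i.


e^-2.3870 = 0.0919
cos(-67°) = 0.3907
sin(-67°) = -0.9205
Real = 0.0919*0.3907 = 0.0359
Imag = 0.0919*(-0.9205) = -0.0846

0.0359 - 0.0846i


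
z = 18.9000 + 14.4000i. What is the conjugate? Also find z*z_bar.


z_bar = 18.9000 - 14.4000i
z*z_bar = 18.9^2 + 14.4^2 = 357.21 + 207.36 = 564.57

z_bar = 18.9000 - 14.4000i, z*z_bar = 564.57


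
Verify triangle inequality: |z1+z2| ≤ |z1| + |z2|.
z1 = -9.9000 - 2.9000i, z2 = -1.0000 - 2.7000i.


|z1| = sqrt((-9.9)^2 + (-2.9)^2) = sqrt(106.42) = 10.3160
|z2| = sqrt((-1)^2 + (-2.7)^2) = sqrt(8.29) = 2.8792
z1+z2 = -10.9000 - 5.6000i
|z1+z2| = sqrt(150.17) = 12.2544
|z1|+|z2| = 10.3160 + 2.8792 = 13.1952

|z1+z2| = 12.2544 ≤ |z1|+|z2| = 13.1952 (verified)


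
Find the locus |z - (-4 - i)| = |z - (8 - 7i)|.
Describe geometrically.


Equal distances means the locus is the perpendicular bisector of z1 and z2.
Midpoint = ((-4+8)/2, (-1+(-7))/2) = (2.0000, -4.0000)

Perpendicular bisector through (2.0000, -4.0000)


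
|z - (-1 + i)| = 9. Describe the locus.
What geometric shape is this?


|z - z0| = r is a circle with center z0 and radius r.
Center = (-1, 1), radius = 9

Circle with center (-1, 1) and radius 9


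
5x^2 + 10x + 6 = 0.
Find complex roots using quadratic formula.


disc = 10^2 - 4*5*6 = 100 - 120 = -20
sqrt(|disc|) = sqrt(20) = 4.4721
Real part = -10/(2*5) = -1.0000
Imag part = 4.4721/(2*5) = 0.4472

-1.0000 ± 0.4472i


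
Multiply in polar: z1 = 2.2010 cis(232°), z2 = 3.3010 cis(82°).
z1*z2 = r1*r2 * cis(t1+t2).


r = 2.2010 * 3.3010 = 7.2655
theta = 232° + 82° = 314° = 314° (mod 360)

7.2655 cis(314°)


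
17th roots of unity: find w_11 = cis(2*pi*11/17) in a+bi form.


Angle = 360*11/17 = 232.9412°
a = cos(232.9412°) = -0.6026
b = sin(232.9412°) = -0.7980

-0.6026 - 0.7980i


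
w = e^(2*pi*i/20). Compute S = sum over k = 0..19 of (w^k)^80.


The roots are w_k = w^k with w = e^(2*pi*i/20), and (w^k)^80 = (w^80)^k.
So S = 1 + u + u^2 + ... + u^(19) with u = w^80.
80 = 4*20 + 0, so 80 is a multiple of 20 and u = (w^20)^4 = 1.
Every one of the 20 terms equals 1: S = 20

S = 20


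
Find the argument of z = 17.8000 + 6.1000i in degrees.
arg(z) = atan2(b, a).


Re = 17.8, Im = 6.1
arg = atan2(6.1, 17.8) = 18.9164 degrees

arg(z) = 18.9164 degrees


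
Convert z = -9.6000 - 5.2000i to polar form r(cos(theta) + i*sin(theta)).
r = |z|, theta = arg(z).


r = sqrt(92.16+27.04) = sqrt(119.2) = 10.9179
theta = atan2(-5.2, -9.6) = -151.5571 degrees

r = 10.9179, theta = -151.5571 degrees


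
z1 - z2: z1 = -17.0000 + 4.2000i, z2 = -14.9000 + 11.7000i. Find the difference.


Real: -17 + 14.9 = -2.1
Imag: 4.2 - 11.7 = -7.5

-2.1000 - 7.5000i


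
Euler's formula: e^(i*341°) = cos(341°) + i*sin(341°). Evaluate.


cos(341°) = 0.9455
sin(341°) = -0.3256

e^(i*341°) = 0.9455 - 0.3256i


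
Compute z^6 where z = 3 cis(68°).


r^6 = 3^6 = 729
n*theta = 6*68° = 408° = 48° (mod 360)
a = 729*cos(48°) = 487.7962
b = 729*sin(48°) = 541.7526

729 cis(48°) = 487.7962 + 541.7526i


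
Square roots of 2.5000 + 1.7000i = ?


|z| = sqrt(6.25+2.89) = 3.0232
sqrt((|z|+a)/2) = sqrt((3.0232+2.5)/2) = sqrt(2.7616) = 1.6618
sqrt((|z|-a)/2) = sqrt((3.0232-2.5)/2) = sqrt(0.2616) = 0.5115

±(1.6618 + 0.5115i) i.e. 1.6618 + 0.5115i and -1.6618 - 0.5115i


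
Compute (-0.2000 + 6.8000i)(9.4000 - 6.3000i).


Real = -0.2*9.4 - 6.8*(-6.3) = -1.88 - (-42.84) = 40.96
Imag = -0.2*(-6.3) + 9.4*6.8 = 1.26 + 63.92 = 65.18

40.9600 + 65.1800i


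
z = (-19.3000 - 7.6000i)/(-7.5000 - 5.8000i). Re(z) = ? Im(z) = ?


Multiply by conjugate: (-19.3000 - 7.6000i)(-7.5000 + 5.8000i) / ((-7.5)^2 + (-5.8)^2)
Numerator real = -19.3*(-7.5) - (7.6)*(-5.8) = 188.83
Numerator imag = -7.6*(-7.5) - (-19.3)*(-5.8) = -54.94
Denominator = 89.89
Re(z) = 188.83/89.89 = 2.1007
Im(z) = -54.94/89.89 = -0.6112

Re(z) = 2.1007, Im(z) = -0.6112


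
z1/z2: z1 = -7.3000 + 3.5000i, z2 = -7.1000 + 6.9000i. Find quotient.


Conjugate of z2 = -7.1000 - 6.9000i
Numerator: (-7.3000 + 3.5000i)(-7.1000 - 6.9000i) = 75.9800 + 25.5200i
Denominator: (-7.1)^2 + 6.9^2 = 98.02
Result = (75.9800 + 25.5200i)/98.02

0.7751 + 0.2604i


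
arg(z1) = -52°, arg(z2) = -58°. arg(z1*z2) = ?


arg(z1*z2) = -52° - 58° = -110°
Normalized to (-180°, 180°]: -110°

-110°


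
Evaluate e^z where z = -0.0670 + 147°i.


e^-0.0670 = 0.9352
cos(147°) = -0.83867
sin(147°) = 0.5446
Real = 0.9352*(-0.83867) = -0.7843
Imag = 0.9352*0.5446 = 0.5093

-0.7843 + 0.5093i


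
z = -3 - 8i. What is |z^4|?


|z| = sqrt(9+64) = sqrt(73) = 8.5440
|z^4| = |z|^4 = (sqrt(73))^4 = 73^2 = 5329

|z^4| = 5329


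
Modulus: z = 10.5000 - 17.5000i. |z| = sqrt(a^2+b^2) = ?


|z| = sqrt(10.5^2 + (-17.5)^2) = sqrt(110.25 + 306.25) = sqrt(416.5) = 20.4083

|z| = 20.4083


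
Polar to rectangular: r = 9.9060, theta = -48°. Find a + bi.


a = 9.9060*cos(-48°) = 9.9060*0.66913 = 6.6284
b = 9.9060*sin(-48°) = 9.9060*(-0.743145) = -7.3616

6.6284 - 7.3616i


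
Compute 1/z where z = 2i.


|z|^2 = 0+4 = 4
1/z = (0 - 2i)/4

1/z = 0 - 0.5000i


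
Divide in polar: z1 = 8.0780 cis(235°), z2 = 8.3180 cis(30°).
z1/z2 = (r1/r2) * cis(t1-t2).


r = 8.0780 / 8.3180 = 0.9711
theta = 235° - 30° = 205° = 205° (mod 360)

0.9711 cis(205°)


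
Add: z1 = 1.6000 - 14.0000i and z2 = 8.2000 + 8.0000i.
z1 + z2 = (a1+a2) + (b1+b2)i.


Real: 1.6 + 8.2 = 9.8
Imag: -14 + 8 = -6

9.8000 - 6.0000i


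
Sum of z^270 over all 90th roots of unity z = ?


The roots are w_k = w^k with w = e^(2*pi*i/90), and (w^k)^270 = (w^270)^k.
So S = 1 + u + u^2 + ... + u^(89) with u = w^270.
270 = 3*90 + 0, so 270 is a multiple of 90 and u = (w^90)^3 = 1.
Every one of the 90 terms equals 1: S = 90

S = 90


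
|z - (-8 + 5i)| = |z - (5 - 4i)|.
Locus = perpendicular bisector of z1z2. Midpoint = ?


Equal distances means the locus is the perpendicular bisector of z1 and z2.
Midpoint = ((-8+5)/2, (5+(-4))/2) = (-1.5000, 0.5000)

Perpendicular bisector through (-1.5000, 0.5000)


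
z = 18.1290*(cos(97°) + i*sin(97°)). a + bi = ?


a = 18.1290*cos(97°) = 18.1290*(-0.12187) = -2.2094
b = 18.1290*sin(97°) = 18.1290*0.99255 = 17.9939

-2.2094 + 17.9939i


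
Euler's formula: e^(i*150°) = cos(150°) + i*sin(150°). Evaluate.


cos(150°) = -0.8660
sin(150°) = 0.5000

e^(i*150°) = -0.8660 + 0.5000i


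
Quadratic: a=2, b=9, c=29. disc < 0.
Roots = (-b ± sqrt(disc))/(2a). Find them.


disc = 9^2 - 4*2*29 = 81 - 232 = -151
sqrt(|disc|) = sqrt(151) = 12.2882
Real part = -9/(2*2) = -2.2500
Imag part = 12.2882/(2*2) = 3.0721

-2.2500 ± 3.0721i


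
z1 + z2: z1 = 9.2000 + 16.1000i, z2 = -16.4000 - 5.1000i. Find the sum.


Real: 9.2 - 16.4 = -7.2
Imag: 16.1 - 5.1 = 11

-7.2000 + 11.0000i


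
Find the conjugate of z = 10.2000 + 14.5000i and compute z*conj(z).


z_bar = 10.2000 - 14.5000i
z*z_bar = 10.2^2 + 14.5^2 = 104.04 + 210.25 = 314.29

z_bar = 10.2000 - 14.5000i, z*z_bar = 314.29


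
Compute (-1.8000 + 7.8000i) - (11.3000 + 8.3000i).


Real: -1.8 - 11.3 = -13.1
Imag: 7.8 - 8.3 = -0.5

-13.1000 - 0.5000i


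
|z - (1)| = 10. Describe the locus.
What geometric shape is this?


|z - z0| = r is a circle with center z0 and radius r.
Center = (1, 0), radius = 10

Circle with center (1, 0) and radius 10


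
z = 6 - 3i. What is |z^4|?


|z| = sqrt(36+9) = sqrt(45) = 6.7082
|z^4| = |z|^4 = (sqrt(45))^4 = 45^2 = 2025

|z^4| = 2025


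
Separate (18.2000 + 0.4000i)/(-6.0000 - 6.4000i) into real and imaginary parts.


Multiply by conjugate: (18.2000 + 0.4000i)(-6.0000 + 6.4000i) / ((-6)^2 + (-6.4)^2)
Numerator real = 18.2*(-6) + 0.4*(-6.4) = -111.76
Numerator imag = 0.4*(-6) - 18.2*(-6.4) = 114.08
Denominator = 76.96
Re(z) = -111.76/76.96 = -1.4522
Im(z) = 114.08/76.96 = 1.4823

Re(z) = -1.4522, Im(z) = 1.4823


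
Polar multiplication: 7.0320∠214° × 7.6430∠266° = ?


r = 7.0320 * 7.6430 = 53.7456
theta = 214° + 266° = 480° = 120° (mod 360)

53.7456 cis(120°)


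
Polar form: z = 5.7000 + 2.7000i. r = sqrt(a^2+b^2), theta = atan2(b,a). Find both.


r = sqrt(32.49+7.29) = sqrt(39.78) = 6.3071
theta = atan2(2.7, 5.7) = 25.3462 degrees

r = 6.3071, theta = 25.3462 degrees


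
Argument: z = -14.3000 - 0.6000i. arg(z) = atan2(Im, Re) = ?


Re = -14.3, Im = -0.6
arg = atan2(-0.6, -14.3) = -177.5974 degrees

arg(z) = -177.5974 degrees


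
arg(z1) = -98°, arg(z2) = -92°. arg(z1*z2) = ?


arg(z1*z2) = -98° - 92° = -190°
Normalized to (-180°, 180°]: 170°

170°


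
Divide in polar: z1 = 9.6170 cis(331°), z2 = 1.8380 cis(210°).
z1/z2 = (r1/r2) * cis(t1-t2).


r = 9.6170 / 1.8380 = 5.2323
theta = 331° - 210° = 121° = 121° (mod 360)

5.2323 cis(121°)


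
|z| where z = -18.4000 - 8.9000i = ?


|z| = sqrt((-18.4)^2 + (-8.9)^2) = sqrt(338.56 + 79.21) = sqrt(417.77) = 20.4394

|z| = 20.4394


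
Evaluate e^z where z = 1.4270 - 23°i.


e^1.4270 = 4.1662
cos(-23°) = 0.9205
sin(-23°) = -0.39073
Real = 4.1662*0.9205 = 3.8350
Imag = 4.1662*(-0.39073) = -1.6279

3.8350 - 1.6279i


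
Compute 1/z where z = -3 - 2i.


|z|^2 = 9+4 = 13
1/z = (-3 + 2i)/13

1/z = -0.2308 + 0.1538i


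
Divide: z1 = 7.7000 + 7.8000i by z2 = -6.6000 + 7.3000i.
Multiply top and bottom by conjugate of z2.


Conjugate of z2 = -6.6000 - 7.3000i
Numerator: (7.7000 + 7.8000i)(-6.6000 - 7.3000i) = 6.1200 - 107.6900i
Denominator: (-6.6)^2 + 7.3^2 = 96.85
Result = (6.1200 - 107.6900i)/96.85

0.0632 - 1.1119i


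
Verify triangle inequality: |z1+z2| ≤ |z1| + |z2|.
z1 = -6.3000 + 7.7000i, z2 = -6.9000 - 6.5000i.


|z1| = sqrt((-6.3)^2 + 7.7^2) = sqrt(98.98) = 9.9489
|z2| = sqrt((-6.9)^2 + (-6.5)^2) = sqrt(89.86) = 9.4795
z1+z2 = -13.2000 + 1.2000i
|z1+z2| = sqrt(175.68) = 13.2544
|z1|+|z2| = 9.9489 + 9.4795 = 19.4284

|z1+z2| = 13.2544 ≤ |z1|+|z2| = 19.4284 (verified)


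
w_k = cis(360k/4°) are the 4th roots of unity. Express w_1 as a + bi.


Angle = 360*1/4 = 90°
a = cos(90°) = 0
b = sin(90°) = 1.0000

0 + 1.0000i


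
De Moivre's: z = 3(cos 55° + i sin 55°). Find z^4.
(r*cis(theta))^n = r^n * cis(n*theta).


r^4 = 3^4 = 81
n*theta = 4*55° = 220° = 220° (mod 360)
a = 81*cos(220°) = -62.0496
b = 81*sin(220°) = -52.0658

81 cis(220°) = -62.0496 - 52.0658i


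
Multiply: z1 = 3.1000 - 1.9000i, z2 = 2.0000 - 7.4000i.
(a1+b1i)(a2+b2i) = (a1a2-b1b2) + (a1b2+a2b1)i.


Real = 3.1*2 - (-1.9)*(-7.4) = 6.2 - 14.06 = -7.86
Imag = 3.1*(-7.4) + 2*(-1.9) = -22.94 - (3.8) = -26.74

-7.8600 - 26.7400i


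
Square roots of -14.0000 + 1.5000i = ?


|z| = sqrt(196+2.25) = 14.0801
sqrt((|z|+a)/2) = sqrt((14.0801+(-14))/2) = sqrt(0.0401) = 0.2002
sqrt((|z|-a)/2) = sqrt((14.0801-(-14))/2) = sqrt(14.0401) = 3.7470

±(0.2002 + 3.7470i) i.e. 0.2002 + 3.7470i and -0.2002 - 3.7470i


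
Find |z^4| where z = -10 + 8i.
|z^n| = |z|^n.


|z| = sqrt(100+64) = sqrt(164) = 12.8062
|z^4| = |z|^4 = (sqrt(164))^4 = 164^2 = 26896

|z^4| = 26896


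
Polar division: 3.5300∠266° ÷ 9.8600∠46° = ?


r = 3.5300 / 9.8600 = 0.3580
theta = 266° - 46° = 220° = 220° (mod 360)

0.3580 cis(220°)


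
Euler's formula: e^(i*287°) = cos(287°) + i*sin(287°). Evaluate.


cos(287°) = 0.2924
sin(287°) = -0.9563

e^(i*287°) = 0.2924 - 0.9563i


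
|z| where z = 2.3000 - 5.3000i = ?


|z| = sqrt(2.3^2 + (-5.3)^2) = sqrt(5.29 + 28.09) = sqrt(33.38) = 5.7775

|z| = 5.7775


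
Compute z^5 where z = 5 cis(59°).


r^5 = 5^5 = 3125
n*theta = 5*59° = 295° = 295° (mod 360)
a = 3125*cos(295°) = 1320.6821
b = 3125*sin(295°) = -2832.2118

3125 cis(295°) = 1320.6821 - 2832.2118i


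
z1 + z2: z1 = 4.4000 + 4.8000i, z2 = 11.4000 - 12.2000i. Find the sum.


Real: 4.4 + 11.4 = 15.8
Imag: 4.8 - 12.2 = -7.4

15.8000 - 7.4000i


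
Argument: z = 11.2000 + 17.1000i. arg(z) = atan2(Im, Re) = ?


Re = 11.2, Im = 17.1
arg = atan2(17.1, 11.2) = 56.7764 degrees

arg(z) = 56.7764 degrees


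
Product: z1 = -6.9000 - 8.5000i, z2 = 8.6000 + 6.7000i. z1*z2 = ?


Real = -6.9*8.6 - (-8.5)*6.7 = -59.34 - (-56.95) = -2.39
Imag = -6.9*6.7 + 8.6*(-8.5) = -46.23 - (73.1) = -119.33

-2.3900 - 119.3300i


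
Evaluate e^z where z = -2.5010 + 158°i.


e^-2.5010 = 0.0820
cos(158°) = -0.9272
sin(158°) = 0.3746
Real = 0.0820*(-0.9272) = -0.0760
Imag = 0.0820*0.3746 = 0.0307

-0.0760 + 0.0307i


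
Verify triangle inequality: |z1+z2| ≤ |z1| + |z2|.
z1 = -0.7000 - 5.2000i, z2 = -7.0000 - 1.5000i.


|z1| = sqrt((-0.7)^2 + (-5.2)^2) = sqrt(27.53) = 5.2469
|z2| = sqrt((-7)^2 + (-1.5)^2) = sqrt(51.25) = 7.1589
z1+z2 = -7.7000 - 6.7000i
|z1+z2| = sqrt(104.18) = 10.2069
|z1|+|z2| = 5.2469 + 7.1589 = 12.4058

|z1+z2| = 10.2069 ≤ |z1|+|z2| = 12.4058 (verified)


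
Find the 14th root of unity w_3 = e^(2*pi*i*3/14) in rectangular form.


Angle = 360*3/14 = 77.1429°
a = cos(77.1429°) = 0.2225
b = sin(77.1429°) = 0.9749

0.2225 + 0.9749i


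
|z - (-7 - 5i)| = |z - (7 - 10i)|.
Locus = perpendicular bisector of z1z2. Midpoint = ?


Equal distances means the locus is the perpendicular bisector of z1 and z2.
Midpoint = ((-7+7)/2, (-5+(-10))/2) = (0, -7.5000)

Perpendicular bisector through (0, -7.5000)


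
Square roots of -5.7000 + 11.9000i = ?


|z| = sqrt(32.49+141.61) = 13.1947
sqrt((|z|+a)/2) = sqrt((13.1947+(-5.7))/2) = sqrt(3.7473) = 1.9358
sqrt((|z|-a)/2) = sqrt((13.1947-(-5.7))/2) = sqrt(9.4473) = 3.0737

±(1.9358 + 3.0737i) i.e. 1.9358 + 3.0737i and -1.9358 - 3.0737i


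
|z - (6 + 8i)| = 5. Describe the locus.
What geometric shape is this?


|z - z0| = r is a circle with center z0 and radius r.
Center = (6, 8), radius = 5

Circle with center (6, 8) and radius 5


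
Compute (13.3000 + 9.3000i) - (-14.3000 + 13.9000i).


Real: 13.3 + 14.3 = 27.6
Imag: 9.3 - 13.9 = -4.6

27.6000 - 4.6000i


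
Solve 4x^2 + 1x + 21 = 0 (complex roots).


disc = 1^2 - 4*4*21 = 1 - 336 = -335
sqrt(|disc|) = sqrt(335) = 18.3030
Real part = -1/(2*4) = -0.1250
Imag part = 18.3030/(2*4) = 2.2879

-0.1250 ± 2.2879i


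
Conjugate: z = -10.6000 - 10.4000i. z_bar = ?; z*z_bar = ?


z_bar = -10.6000 + 10.4000i
z*z_bar = (-10.6)^2 + (-10.4)^2 = 112.36 + 108.16 = 220.52

z_bar = -10.6000 + 10.4000i, z*z_bar = 220.52


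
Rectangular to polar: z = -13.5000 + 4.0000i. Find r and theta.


r = sqrt(182.25+16) = sqrt(198.25) = 14.0801
theta = atan2(4, -13.5) = 163.4956 degrees

r = 14.0801, theta = 163.4956 degrees


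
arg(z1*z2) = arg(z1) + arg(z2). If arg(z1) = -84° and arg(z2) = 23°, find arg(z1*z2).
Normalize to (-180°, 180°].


arg(z1*z2) = -84° + 23° = -61°
Normalized to (-180°, 180°]: -61°

-61°


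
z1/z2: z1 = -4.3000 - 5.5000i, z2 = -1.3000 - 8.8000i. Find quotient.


Conjugate of z2 = -1.3000 + 8.8000i
Numerator: (-4.3000 - 5.5000i)(-1.3000 + 8.8000i) = 53.9900 - 30.6900i
Denominator: (-1.3)^2 + (-8.8)^2 = 79.13
Result = (53.9900 - 30.6900i)/79.13

0.6823 - 0.3878i


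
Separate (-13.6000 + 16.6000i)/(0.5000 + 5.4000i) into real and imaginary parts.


Multiply by conjugate: (-13.6000 + 16.6000i)(0.5000 - 5.4000i) / (0.5^2 + 5.4^2)
Numerator real = -13.6*0.5 + 16.6*5.4 = 82.84
Numerator imag = 16.6*0.5 - (-13.6)*5.4 = 81.74
Denominator = 29.41
Re(z) = 82.84/29.41 = 2.8167
Im(z) = 81.74/29.41 = 2.7793

Re(z) = 2.8167, Im(z) = 2.7793


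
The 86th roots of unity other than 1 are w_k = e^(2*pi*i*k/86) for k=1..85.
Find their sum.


With w = e^(2*pi*i/86), all 86 of the 86th roots of unity w^0 = 1, w, ..., w^(85) sum to 0: 1 + w + ... + w^(85) = (1 - w^86)/(1 - w) = 0 since w^86 = 1, w ≠ 1.
Removing the root 1: w + w^2 + ... + w^(85) = 0 - 1 = -1

Sum = -1


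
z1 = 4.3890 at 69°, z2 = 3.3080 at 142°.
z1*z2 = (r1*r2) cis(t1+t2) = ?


r = 4.3890 * 3.3080 = 14.5188
theta = 69° + 142° = 211° = 211° (mod 360)

14.5188 cis(211°)


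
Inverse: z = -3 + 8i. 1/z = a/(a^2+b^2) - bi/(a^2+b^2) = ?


|z|^2 = 9+64 = 73
1/z = (-3 - 8i)/73

1/z = -0.0411 - 0.1096i


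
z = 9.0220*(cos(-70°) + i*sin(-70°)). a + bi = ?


a = 9.0220*cos(-70°) = 9.0220*0.34202 = 3.0857
b = 9.0220*sin(-70°) = 9.0220*(-0.93969) = -8.4779

3.0857 - 8.4779i
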